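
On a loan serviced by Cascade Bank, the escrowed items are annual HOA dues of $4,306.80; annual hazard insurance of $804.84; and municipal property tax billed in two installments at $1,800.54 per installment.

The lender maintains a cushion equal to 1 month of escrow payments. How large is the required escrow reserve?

$726.06

HOA dues = $4,306.80/yr
Hazard insurance = $804.84/yr
Municipal property tax = $1,800.54 × 2 = $3,601.08/yr
Total per year = $8,712.72
Monthly escrow = $8,712.72 / 12 = $726.06
Cushion = 1 × $726.06 = $726.06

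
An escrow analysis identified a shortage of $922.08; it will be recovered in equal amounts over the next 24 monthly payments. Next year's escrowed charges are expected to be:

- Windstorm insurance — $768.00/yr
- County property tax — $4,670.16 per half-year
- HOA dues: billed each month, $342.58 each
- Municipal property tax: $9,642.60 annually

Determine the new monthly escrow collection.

Windstorm insurance — $768.00 per year
County property tax — $4,670.16 × 2 = $9,340.32 per year
HOA dues — $342.58 × 12 = $4,110.96 per year
Municipal property tax — $9,642.60 per year
Annual escrow total = $768.00 + $9,340.32 + $4,110.96 + $9,642.60 = $23,861.88
Per month = $23,861.88 ÷ 12 = $1,988.49
Shortage spread = $922.08 / 24 = $38.42/mo
Adjusted monthly = $1,988.49 + $38.42 = $2,026.91

$2,026.91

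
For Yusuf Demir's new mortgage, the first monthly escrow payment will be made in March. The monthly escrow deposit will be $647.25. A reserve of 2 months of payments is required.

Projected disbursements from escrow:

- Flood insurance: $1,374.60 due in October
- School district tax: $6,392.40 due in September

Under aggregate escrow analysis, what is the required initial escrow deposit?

$3,883.50

Cushion = 2 × $647.25 = $1,294.50
Trial balance (start $0, +$647.25 each month, − disbursements):
  Mar: +$647.25 → $647.25
  Apr: +$647.25 → $1,294.50
  May: +$647.25 → $1,941.75
  Jun: +$647.25 → $2,589.00
  Jul: +$647.25 → $3,236.25
  Aug: +$647.25 → $3,883.50
  Sep: +$647.25 − $6,392.40 → -$1,861.65
  Oct: +$647.25 − $1,374.60 → -$2,589.00
  Nov: +$647.25 → -$1,941.75
  Dec: +$647.25 → -$1,294.50
  Jan: +$647.25 → -$647.25
  Feb: +$647.25 → $0.00
Lowest trial balance = -$2,589.00 (Oct)
Initial deposit = cushion − low point = $1,294.50 − (-$2,589.00) = $3,883.50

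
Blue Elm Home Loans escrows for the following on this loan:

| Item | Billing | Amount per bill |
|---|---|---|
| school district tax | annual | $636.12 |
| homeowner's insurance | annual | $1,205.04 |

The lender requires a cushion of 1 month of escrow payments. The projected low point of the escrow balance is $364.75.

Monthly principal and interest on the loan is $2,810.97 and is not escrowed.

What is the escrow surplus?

School district tax = $636.12
Homeowner's insurance = $1,205.04
Total per year = $1,841.16
Monthly = $1,841.16 / 12 = $153.43
Required cushion = 1 × $153.43 = $153.43
Surplus = $364.75 − $153.43 = $211.32

$211.32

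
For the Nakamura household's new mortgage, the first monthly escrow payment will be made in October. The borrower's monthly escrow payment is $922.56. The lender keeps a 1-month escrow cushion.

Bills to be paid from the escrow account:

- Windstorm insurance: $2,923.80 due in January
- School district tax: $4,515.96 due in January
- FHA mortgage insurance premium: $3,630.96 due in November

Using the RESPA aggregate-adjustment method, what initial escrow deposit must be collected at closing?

$8,303.04

Cushion = 1 × $922.56 = $922.56
Trial balance (start $0, +$922.56 each month, − disbursements):
  Oct: +$922.56 → $922.56
  Nov: +$922.56 − $3,630.96 → -$1,785.84
  Dec: +$922.56 → -$863.28
  Jan: +$922.56 − $7,439.76 → -$7,380.48
  Feb: +$922.56 → -$6,457.92
  Mar: +$922.56 → -$5,535.36
  Apr: +$922.56 → -$4,612.80
  May: +$922.56 → -$3,690.24
  Jun: +$922.56 → -$2,767.68
  Jul: +$922.56 → -$1,845.12
  Aug: +$922.56 → -$922.56
  Sep: +$922.56 → $0.00
Lowest trial balance = -$7,380.48 (Jan)
Initial deposit = cushion − low point = $922.56 − (-$7,380.48) = $8,303.04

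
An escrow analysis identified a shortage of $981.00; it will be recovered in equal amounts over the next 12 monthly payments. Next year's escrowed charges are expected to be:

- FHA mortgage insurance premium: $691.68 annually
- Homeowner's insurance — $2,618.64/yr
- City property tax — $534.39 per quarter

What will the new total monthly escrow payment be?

$535.74

FHA mortgage insurance premium — $691.68 per year
Homeowner's insurance — $2,618.64 per year
City property tax — $534.39 × 4 = $2,137.56 per year
Yearly total = $691.68 + $2,618.64 + $2,137.56 = $5,447.88
Base monthly escrow = $5,447.88 / 12 = $453.99
Shortage per month = $981.00 ÷ 12 = $81.75
New monthly escrow = $453.99 + $81.75 = $535.74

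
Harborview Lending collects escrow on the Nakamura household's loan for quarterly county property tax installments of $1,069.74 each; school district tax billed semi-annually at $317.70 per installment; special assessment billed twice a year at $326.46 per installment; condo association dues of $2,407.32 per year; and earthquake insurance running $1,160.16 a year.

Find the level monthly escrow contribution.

$761.23

County property tax: $1,069.74 × 4 = $4,278.96
School district tax: $317.70 × 2 = $635.40
Special assessment: $326.46 × 2 = $652.92
Condo association dues: $2,407.32
Earthquake insurance: $1,160.16
Total per year = $9,134.76
Monthly escrow = $9,134.76 / 12 = $761.23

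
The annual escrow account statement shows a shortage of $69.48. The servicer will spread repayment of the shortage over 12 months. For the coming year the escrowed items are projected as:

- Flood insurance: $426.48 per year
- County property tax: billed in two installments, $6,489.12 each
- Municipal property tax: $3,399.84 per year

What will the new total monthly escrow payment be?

$1,406.17

Flood insurance: $426.48
County property tax: $6,489.12 × 2 = $12,978.24
Municipal property tax: $3,399.84
Yearly total = $16,804.56
Monthly = $16,804.56 / 12 = $1,400.38
Monthly shortage recovery: $69.48 / 12 = $5.79
Adjusted monthly = $1,400.38 + $5.79 = $1,406.17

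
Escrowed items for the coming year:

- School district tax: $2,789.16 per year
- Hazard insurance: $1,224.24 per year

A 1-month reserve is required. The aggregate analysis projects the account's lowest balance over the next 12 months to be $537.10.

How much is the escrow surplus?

$202.65

School district tax = $2,789.16
Hazard insurance = $1,224.24
Total per year = $2,789.16 + $1,224.24 = $4,013.40
Monthly = $4,013.40 / 12 = $334.45
Required reserve = 1 × $334.45 = $334.45
Excess over cushion: $537.10 − $334.45 = $202.65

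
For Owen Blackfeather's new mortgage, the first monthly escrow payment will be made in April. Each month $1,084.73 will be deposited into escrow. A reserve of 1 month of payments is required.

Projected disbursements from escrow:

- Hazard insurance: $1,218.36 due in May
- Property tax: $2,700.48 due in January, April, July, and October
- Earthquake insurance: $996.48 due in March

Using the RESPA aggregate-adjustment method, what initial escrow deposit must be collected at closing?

$3,365.13

Cushion = 1 × $1,084.73 = $1,084.73
Trial balance (start $0, +$1,084.73 each month, − disbursements):
  Apr: +$1,084.73 − $2,700.48 → -$1,615.75
  May: +$1,084.73 − $1,218.36 → -$1,749.38
  Jun: +$1,084.73 → -$664.65
  Jul: +$1,084.73 − $2,700.48 → -$2,280.40
  Aug: +$1,084.73 → -$1,195.67
  Sep: +$1,084.73 → -$110.94
  Oct: +$1,084.73 − $2,700.48 → -$1,726.69
  Nov: +$1,084.73 → -$641.96
  Dec: +$1,084.73 → $442.77
  Jan: +$1,084.73 − $2,700.48 → -$1,172.98
  Feb: +$1,084.73 → -$88.25
  Mar: +$1,084.73 − $996.48 → $0.00
Lowest trial balance = -$2,280.40 (Jul)
Initial deposit = cushion − low point = $1,084.73 − (-$2,280.40) = $3,365.13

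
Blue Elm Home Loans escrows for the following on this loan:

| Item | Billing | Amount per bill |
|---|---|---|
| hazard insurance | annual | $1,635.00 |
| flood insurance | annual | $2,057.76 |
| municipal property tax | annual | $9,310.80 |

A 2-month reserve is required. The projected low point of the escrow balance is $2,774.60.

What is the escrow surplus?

Hazard insurance: $1,635.00 per year
Flood insurance: $2,057.76 per year
Municipal property tax: $9,310.80 per year
Combined annual = $13,003.56
Per month = $13,003.56 ÷ 12 = $1,083.63
Required reserve = 2 × $1,083.63 = $2,167.26
Excess over cushion: $2,774.60 − $2,167.26 = $607.34

$607.34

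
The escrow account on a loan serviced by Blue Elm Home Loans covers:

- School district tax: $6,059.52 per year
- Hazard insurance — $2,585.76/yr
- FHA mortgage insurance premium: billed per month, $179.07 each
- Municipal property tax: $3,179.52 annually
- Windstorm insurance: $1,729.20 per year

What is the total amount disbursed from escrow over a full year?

$15,702.84

School district tax: $6,059.52 per year
Hazard insurance: $2,585.76 per year
FHA mortgage insurance premium: $179.07 × 12 = $2,148.84 per year
Municipal property tax: $3,179.52 per year
Windstorm insurance: $1,729.20 per year
Total per year = $15,702.84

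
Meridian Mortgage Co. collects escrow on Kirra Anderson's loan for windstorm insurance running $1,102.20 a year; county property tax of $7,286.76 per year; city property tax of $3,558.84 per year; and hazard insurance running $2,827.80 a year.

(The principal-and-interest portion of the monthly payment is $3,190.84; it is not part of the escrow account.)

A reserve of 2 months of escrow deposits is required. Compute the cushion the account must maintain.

Windstorm insurance: $1,102.20 per year
County property tax: $7,286.76 per year
City property tax: $3,558.84 per year
Hazard insurance: $2,827.80 per year
Combined annual = $14,775.60
Base monthly escrow = $14,775.60 ÷ 12 = $1,231.30
Cushion = 2 × $1,231.30 = $2,462.60

$2,462.60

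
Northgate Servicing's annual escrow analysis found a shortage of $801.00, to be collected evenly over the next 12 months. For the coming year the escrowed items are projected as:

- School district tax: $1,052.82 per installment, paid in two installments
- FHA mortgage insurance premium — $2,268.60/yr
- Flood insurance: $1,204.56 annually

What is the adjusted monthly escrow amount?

$531.65

School district tax = $1,052.82 × 2 = $2,105.64/yr
FHA mortgage insurance premium = $2,268.60/yr
Flood insurance = $1,204.56/yr
Combined annual = $2,105.64 + $2,268.60 + $1,204.56 = $5,578.80
Monthly = $5,578.80 / 12 = $464.90
Shortage per month = $801.00 / 12 = $66.75
Adjusted monthly = $464.90 + $66.75 = $531.65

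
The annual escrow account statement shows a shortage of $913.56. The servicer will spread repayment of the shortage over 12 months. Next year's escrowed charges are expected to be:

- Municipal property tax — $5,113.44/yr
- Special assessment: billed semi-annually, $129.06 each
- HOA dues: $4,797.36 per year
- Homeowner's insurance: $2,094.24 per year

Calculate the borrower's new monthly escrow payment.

Municipal property tax: $5,113.44/yr
Special assessment: $129.06 × 2 = $258.12/yr
HOA dues: $4,797.36/yr
Homeowner's insurance: $2,094.24/yr
Yearly total = $5,113.44 + $258.12 + $4,797.36 + $2,094.24 = $12,263.16
Monthly = $12,263.16 ÷ 12 = $1,021.93
Monthly shortage recovery: $913.56 ÷ 12 = $76.13
Adjusted monthly = $1,021.93 + $76.13 = $1,098.06

$1,098.06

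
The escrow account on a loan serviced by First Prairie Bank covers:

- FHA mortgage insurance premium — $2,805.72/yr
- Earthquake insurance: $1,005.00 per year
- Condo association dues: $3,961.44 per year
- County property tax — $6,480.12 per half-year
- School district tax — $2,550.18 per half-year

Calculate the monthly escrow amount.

FHA mortgage insurance premium: $2,805.72/yr
Earthquake insurance: $1,005.00/yr
Condo association dues: $3,961.44/yr
County property tax: $6,480.12 × 2 = $12,960.24/yr
School district tax: $2,550.18 × 2 = $5,100.36/yr
Total annual escrow = $2,805.72 + $1,005.00 + $3,961.44 + $12,960.24 + $5,100.36 = $25,832.76
Base monthly escrow = $25,832.76 ÷ 12 = $2,152.73

$2,152.73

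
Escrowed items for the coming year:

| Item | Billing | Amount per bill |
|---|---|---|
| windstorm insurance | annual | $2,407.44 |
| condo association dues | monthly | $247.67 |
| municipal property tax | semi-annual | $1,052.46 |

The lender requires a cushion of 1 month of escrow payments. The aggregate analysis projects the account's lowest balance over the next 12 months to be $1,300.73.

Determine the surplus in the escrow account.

$677.03

Windstorm insurance: $2,407.44 per year
Condo association dues: $247.67 × 12 = $2,972.04 per year
Municipal property tax: $1,052.46 × 2 = $2,104.92 per year
Combined annual = $7,484.40
Monthly escrow = $7,484.40 / 12 = $623.70
Required reserve = 1 × $623.70 = $623.70
Surplus = $1,300.73 − $623.70 = $677.03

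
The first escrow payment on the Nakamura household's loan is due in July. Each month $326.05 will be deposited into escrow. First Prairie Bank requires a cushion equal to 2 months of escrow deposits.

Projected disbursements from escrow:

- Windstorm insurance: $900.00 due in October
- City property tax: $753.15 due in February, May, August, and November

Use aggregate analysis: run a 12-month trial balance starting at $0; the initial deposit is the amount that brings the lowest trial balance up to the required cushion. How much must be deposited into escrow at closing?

$1,428.15

Cushion = 2 × $326.05 = $652.10
Trial balance (start $0, +$326.05 each month, − disbursements):
  Jul: +$326.05 → $326.05
  Aug: +$326.05 − $753.15 → -$101.05
  Sep: +$326.05 → $225.00
  Oct: +$326.05 − $900.00 → -$348.95
  Nov: +$326.05 − $753.15 → -$776.05
  Dec: +$326.05 → -$450.00
  Jan: +$326.05 → -$123.95
  Feb: +$326.05 − $753.15 → -$551.05
  Mar: +$326.05 → -$225.00
  Apr: +$326.05 → $101.05
  May: +$326.05 − $753.15 → -$326.05
  Jun: +$326.05 → $0.00
Lowest trial balance = -$776.05 (Nov)
Initial deposit = cushion − low point = $652.10 − (-$776.05) = $1,428.15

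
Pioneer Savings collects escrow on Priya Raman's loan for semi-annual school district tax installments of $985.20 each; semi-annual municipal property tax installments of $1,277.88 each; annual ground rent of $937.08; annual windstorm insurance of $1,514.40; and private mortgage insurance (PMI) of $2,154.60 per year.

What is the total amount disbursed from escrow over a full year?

$9,132.24

School district tax — $985.20 × 2 = $1,970.40/yr
Municipal property tax — $1,277.88 × 2 = $2,555.76/yr
Ground rent — $937.08/yr
Windstorm insurance — $1,514.40/yr
Private mortgage insurance (PMI) — $2,154.60/yr
Yearly total = $1,970.40 + $2,555.76 + $937.08 + $1,514.40 + $2,154.60 = $9,132.24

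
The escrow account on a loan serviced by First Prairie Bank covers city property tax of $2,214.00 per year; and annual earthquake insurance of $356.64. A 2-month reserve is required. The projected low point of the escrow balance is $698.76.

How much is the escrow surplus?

City property tax: $2,214.00 annually
Earthquake insurance: $356.64 annually
Yearly total = $2,570.64
Monthly = $2,570.64 / 12 = $214.22
Required reserve = 2 × $214.22 = $428.44
Excess over cushion: $698.76 − $428.44 = $270.32

$270.32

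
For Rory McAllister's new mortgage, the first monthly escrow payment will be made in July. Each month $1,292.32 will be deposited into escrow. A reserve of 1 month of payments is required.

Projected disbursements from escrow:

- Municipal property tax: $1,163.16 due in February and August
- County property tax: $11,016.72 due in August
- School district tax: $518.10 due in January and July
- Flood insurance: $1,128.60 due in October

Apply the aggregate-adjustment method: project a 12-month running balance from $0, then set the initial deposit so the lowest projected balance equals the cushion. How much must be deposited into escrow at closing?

Cushion = 1 × $1,292.32 = $1,292.32
Trial balance (start $0, +$1,292.32 each month, − disbursements):
  Jul: +$1,292.32 − $518.10 → $774.22
  Aug: +$1,292.32 − $12,179.88 → -$10,113.34
  Sep: +$1,292.32 → -$8,821.02
  Oct: +$1,292.32 − $1,128.60 → -$8,657.30
  Nov: +$1,292.32 → -$7,364.98
  Dec: +$1,292.32 → -$6,072.66
  Jan: +$1,292.32 − $518.10 → -$5,298.44
  Feb: +$1,292.32 − $1,163.16 → -$5,169.28
  Mar: +$1,292.32 → -$3,876.96
  Apr: +$1,292.32 → -$2,584.64
  May: +$1,292.32 → -$1,292.32
  Jun: +$1,292.32 → $0.00
Lowest trial balance = -$10,113.34 (Aug)
Initial deposit = cushion − low point = $1,292.32 − (-$10,113.34) = $11,405.66

$11,405.66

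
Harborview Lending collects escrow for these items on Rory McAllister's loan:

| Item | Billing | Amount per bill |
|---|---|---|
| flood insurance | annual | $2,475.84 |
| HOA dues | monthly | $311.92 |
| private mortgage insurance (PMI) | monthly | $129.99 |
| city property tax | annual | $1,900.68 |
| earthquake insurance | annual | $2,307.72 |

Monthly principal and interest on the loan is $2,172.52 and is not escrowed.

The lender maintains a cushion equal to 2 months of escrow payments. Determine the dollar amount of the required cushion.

Flood insurance = $2,475.84 annually
HOA dues = $311.92 × 12 = $3,743.04 annually
Private mortgage insurance (PMI) = $129.99 × 12 = $1,559.88 annually
City property tax = $1,900.68 annually
Earthquake insurance = $2,307.72 annually
Annual escrow total = $2,475.84 + $3,743.04 + $1,559.88 + $1,900.68 + $2,307.72 = $11,987.16
Per month = $11,987.16 / 12 = $998.93
Cushion = 2 × $998.93 = $1,997.86

$1,997.86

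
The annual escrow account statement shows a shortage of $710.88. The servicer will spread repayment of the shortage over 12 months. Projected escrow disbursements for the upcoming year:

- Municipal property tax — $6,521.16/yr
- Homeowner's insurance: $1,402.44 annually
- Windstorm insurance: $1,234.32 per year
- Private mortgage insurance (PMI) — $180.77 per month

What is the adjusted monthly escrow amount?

Municipal property tax = $6,521.16 per year
Homeowner's insurance = $1,402.44 per year
Windstorm insurance = $1,234.32 per year
Private mortgage insurance (PMI) = $180.77 × 12 = $2,169.24 per year
Combined annual = $6,521.16 + $1,402.44 + $1,234.32 + $2,169.24 = $11,327.16
Per month = $11,327.16 ÷ 12 = $943.93
Shortage per month = $710.88 / 12 = $59.24
New monthly escrow = $943.93 + $59.24 = $1,003.17

$1,003.17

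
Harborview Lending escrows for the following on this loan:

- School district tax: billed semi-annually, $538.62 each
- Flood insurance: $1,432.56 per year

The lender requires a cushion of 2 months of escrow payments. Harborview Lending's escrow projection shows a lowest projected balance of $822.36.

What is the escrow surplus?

School district tax: $538.62 × 2 = $1,077.24 annually
Flood insurance: $1,432.56 annually
Yearly total = $1,077.24 + $1,432.56 = $2,509.80
Monthly escrow = $2,509.80 ÷ 12 = $209.15
Required cushion = 2 × $209.15 = $418.30
Excess over cushion: $822.36 − $418.30 = $404.06

$404.06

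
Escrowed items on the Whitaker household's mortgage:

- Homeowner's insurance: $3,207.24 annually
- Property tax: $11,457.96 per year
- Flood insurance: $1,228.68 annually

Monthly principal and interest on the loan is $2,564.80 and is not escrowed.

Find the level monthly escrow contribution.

$1,324.49

Homeowner's insurance: $3,207.24/yr
Property tax: $11,457.96/yr
Flood insurance: $1,228.68/yr
Yearly total = $15,893.88
Base monthly escrow = $15,893.88 / 12 = $1,324.49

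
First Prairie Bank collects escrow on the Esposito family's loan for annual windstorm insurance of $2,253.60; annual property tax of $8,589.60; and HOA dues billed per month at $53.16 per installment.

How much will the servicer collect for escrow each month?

$956.76

Windstorm insurance = $2,253.60/yr
Property tax = $8,589.60/yr
HOA dues = $53.16 × 12 = $637.92/yr
Yearly total = $2,253.60 + $8,589.60 + $637.92 = $11,481.12
Monthly escrow = $11,481.12 / 12 = $956.76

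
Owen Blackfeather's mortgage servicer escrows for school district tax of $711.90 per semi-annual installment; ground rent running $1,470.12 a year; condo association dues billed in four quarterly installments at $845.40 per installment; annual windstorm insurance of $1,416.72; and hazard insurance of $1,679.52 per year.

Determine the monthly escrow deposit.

$780.98

School district tax — $711.90 × 2 = $1,423.80/yr
Ground rent — $1,470.12/yr
Condo association dues — $845.40 × 4 = $3,381.60/yr
Windstorm insurance — $1,416.72/yr
Hazard insurance — $1,679.52/yr
Annual escrow total = $1,423.80 + $1,470.12 + $3,381.60 + $1,416.72 + $1,679.52 = $9,371.76
Base monthly escrow = $9,371.76 / 12 = $780.98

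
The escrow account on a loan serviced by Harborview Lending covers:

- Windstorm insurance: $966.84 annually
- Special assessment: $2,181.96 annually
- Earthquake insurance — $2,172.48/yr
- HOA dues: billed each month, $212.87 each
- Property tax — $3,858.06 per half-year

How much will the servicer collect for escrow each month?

$1,299.32

Windstorm insurance: $966.84 annually
Special assessment: $2,181.96 annually
Earthquake insurance: $2,172.48 annually
HOA dues: $212.87 × 12 = $2,554.44 annually
Property tax: $3,858.06 × 2 = $7,716.12 annually
Total annual escrow = $966.84 + $2,181.96 + $2,172.48 + $2,554.44 + $7,716.12 = $15,591.84
Base monthly escrow = $15,591.84 / 12 = $1,299.32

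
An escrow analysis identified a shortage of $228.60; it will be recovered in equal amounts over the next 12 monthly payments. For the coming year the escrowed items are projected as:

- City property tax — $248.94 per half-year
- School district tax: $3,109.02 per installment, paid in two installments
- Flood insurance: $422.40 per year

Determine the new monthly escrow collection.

City property tax — $248.94 × 2 = $497.88
School district tax — $3,109.02 × 2 = $6,218.04
Flood insurance — $422.40
Yearly total = $497.88 + $6,218.04 + $422.40 = $7,138.32
Monthly = $7,138.32 / 12 = $594.86
Monthly shortage recovery: $228.60 / 12 = $19.05
Adjusted monthly = $594.86 + $19.05 = $613.91

$613.91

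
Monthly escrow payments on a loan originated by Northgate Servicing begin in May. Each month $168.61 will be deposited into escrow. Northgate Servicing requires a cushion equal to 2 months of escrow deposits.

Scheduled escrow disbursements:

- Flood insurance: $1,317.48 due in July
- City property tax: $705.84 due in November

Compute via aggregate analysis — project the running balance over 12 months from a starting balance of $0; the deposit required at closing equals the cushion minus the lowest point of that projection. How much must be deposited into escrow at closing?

Cushion = 2 × $168.61 = $337.22
Trial balance (start $0, +$168.61 each month, − disbursements):
  May: +$168.61 → $168.61
  Jun: +$168.61 → $337.22
  Jul: +$168.61 − $1,317.48 → -$811.65
  Aug: +$168.61 → -$643.04
  Sep: +$168.61 → -$474.43
  Oct: +$168.61 → -$305.82
  Nov: +$168.61 − $705.84 → -$843.05
  Dec: +$168.61 → -$674.44
  Jan: +$168.61 → -$505.83
  Feb: +$168.61 → -$337.22
  Mar: +$168.61 → -$168.61
  Apr: +$168.61 → $0.00
Lowest trial balance = -$843.05 (Nov)
Initial deposit = cushion − low point = $337.22 − (-$843.05) = $1,180.27

$1,180.27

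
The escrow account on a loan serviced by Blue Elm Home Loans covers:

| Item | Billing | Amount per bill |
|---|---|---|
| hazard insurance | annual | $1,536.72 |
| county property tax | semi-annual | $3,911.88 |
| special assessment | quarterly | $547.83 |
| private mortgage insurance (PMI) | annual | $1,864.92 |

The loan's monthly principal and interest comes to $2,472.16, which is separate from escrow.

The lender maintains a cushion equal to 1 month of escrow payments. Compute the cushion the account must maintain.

$1,118.06

Hazard insurance — $1,536.72 per year
County property tax — $3,911.88 × 2 = $7,823.76 per year
Special assessment — $547.83 × 4 = $2,191.32 per year
Private mortgage insurance (PMI) — $1,864.92 per year
Total annual escrow = $13,416.72
Monthly escrow = $13,416.72 / 12 = $1,118.06
Reserve = 1 × $1,118.06 = $1,118.06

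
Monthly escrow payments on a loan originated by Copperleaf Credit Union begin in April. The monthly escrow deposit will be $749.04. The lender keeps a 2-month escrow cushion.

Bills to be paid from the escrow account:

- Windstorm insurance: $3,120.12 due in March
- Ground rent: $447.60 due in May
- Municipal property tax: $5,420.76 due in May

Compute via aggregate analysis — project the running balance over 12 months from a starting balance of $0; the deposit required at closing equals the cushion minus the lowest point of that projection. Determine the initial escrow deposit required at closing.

Cushion = 2 × $749.04 = $1,498.08
Trial balance (start $0, +$749.04 each month, − disbursements):
  Apr: +$749.04 → $749.04
  May: +$749.04 − $5,868.36 → -$4,370.28
  Jun: +$749.04 → -$3,621.24
  Jul: +$749.04 → -$2,872.20
  Aug: +$749.04 → -$2,123.16
  Sep: +$749.04 → -$1,374.12
  Oct: +$749.04 → -$625.08
  Nov: +$749.04 → $123.96
  Dec: +$749.04 → $873.00
  Jan: +$749.04 → $1,622.04
  Feb: +$749.04 → $2,371.08
  Mar: +$749.04 − $3,120.12 → $0.00
Lowest trial balance = -$4,370.28 (May)
Initial deposit = cushion − low point = $1,498.08 − (-$4,370.28) = $5,868.36

$5,868.36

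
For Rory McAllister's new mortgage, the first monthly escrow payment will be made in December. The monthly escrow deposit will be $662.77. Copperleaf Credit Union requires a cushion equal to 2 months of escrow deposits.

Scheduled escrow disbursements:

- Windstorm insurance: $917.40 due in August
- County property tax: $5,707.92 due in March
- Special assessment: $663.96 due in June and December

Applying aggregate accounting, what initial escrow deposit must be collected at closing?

Cushion = 2 × $662.77 = $1,325.54
Trial balance (start $0, +$662.77 each month, − disbursements):
  Dec: +$662.77 − $663.96 → -$1.19
  Jan: +$662.77 → $661.58
  Feb: +$662.77 → $1,324.35
  Mar: +$662.77 − $5,707.92 → -$3,720.80
  Apr: +$662.77 → -$3,058.03
  May: +$662.77 → -$2,395.26
  Jun: +$662.77 − $663.96 → -$2,396.45
  Jul: +$662.77 → -$1,733.68
  Aug: +$662.77 − $917.40 → -$1,988.31
  Sep: +$662.77 → -$1,325.54
  Oct: +$662.77 → -$662.77
  Nov: +$662.77 → $0.00
Lowest trial balance = -$3,720.80 (Mar)
Initial deposit = cushion − low point = $1,325.54 − (-$3,720.80) = $5,046.34

$5,046.34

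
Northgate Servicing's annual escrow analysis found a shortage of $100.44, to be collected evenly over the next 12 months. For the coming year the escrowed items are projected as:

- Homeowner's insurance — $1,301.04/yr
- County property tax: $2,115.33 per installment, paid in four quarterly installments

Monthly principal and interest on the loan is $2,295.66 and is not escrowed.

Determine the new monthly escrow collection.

Homeowner's insurance = $1,301.04 annually
County property tax = $2,115.33 × 4 = $8,461.32 annually
Total annual escrow = $1,301.04 + $8,461.32 = $9,762.36
Base monthly escrow = $9,762.36 ÷ 12 = $813.53
Monthly shortage recovery: $100.44 / 12 = $8.37
Adjusted monthly = $813.53 + $8.37 = $821.90

$821.90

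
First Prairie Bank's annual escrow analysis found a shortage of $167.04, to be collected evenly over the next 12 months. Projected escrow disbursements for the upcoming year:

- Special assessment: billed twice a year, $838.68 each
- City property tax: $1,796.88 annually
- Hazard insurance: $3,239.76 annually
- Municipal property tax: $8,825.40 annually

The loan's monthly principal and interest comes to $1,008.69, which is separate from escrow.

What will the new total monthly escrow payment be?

$1,308.87

Special assessment — $838.68 × 2 = $1,677.36/yr
City property tax — $1,796.88/yr
Hazard insurance — $3,239.76/yr
Municipal property tax — $8,825.40/yr
Yearly total = $15,539.40
Per month = $15,539.40 ÷ 12 = $1,294.95
Shortage per month = $167.04 / 12 = $13.92
New monthly escrow = $1,294.95 + $13.92 = $1,308.87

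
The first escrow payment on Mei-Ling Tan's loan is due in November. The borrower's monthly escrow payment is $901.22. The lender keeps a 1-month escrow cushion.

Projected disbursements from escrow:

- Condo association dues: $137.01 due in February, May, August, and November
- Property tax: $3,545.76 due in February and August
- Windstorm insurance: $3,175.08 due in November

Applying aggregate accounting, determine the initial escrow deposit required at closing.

$4,291.20

Cushion = 1 × $901.22 = $901.22
Trial balance (start $0, +$901.22 each month, − disbursements):
  Nov: +$901.22 − $3,312.09 → -$2,410.87
  Dec: +$901.22 → -$1,509.65
  Jan: +$901.22 → -$608.43
  Feb: +$901.22 − $3,682.77 → -$3,389.98
  Mar: +$901.22 → -$2,488.76
  Apr: +$901.22 → -$1,587.54
  May: +$901.22 − $137.01 → -$823.33
  Jun: +$901.22 → $77.89
  Jul: +$901.22 → $979.11
  Aug: +$901.22 − $3,682.77 → -$1,802.44
  Sep: +$901.22 → -$901.22
  Oct: +$901.22 → $0.00
Lowest trial balance = -$3,389.98 (Feb)
Initial deposit = cushion − low point = $901.22 − (-$3,389.98) = $4,291.20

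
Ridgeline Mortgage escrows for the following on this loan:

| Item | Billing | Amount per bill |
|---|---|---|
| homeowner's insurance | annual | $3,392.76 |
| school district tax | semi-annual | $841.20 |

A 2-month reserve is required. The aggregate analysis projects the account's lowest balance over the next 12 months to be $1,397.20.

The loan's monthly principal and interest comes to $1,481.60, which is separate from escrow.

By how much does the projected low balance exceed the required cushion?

Homeowner's insurance — $3,392.76 per year
School district tax — $841.20 × 2 = $1,682.40 per year
Annual escrow total = $3,392.76 + $1,682.40 = $5,075.16
Monthly = $5,075.16 / 12 = $422.93
Required cushion = 2 × $422.93 = $845.86
Surplus = $1,397.20 − $845.86 = $551.34

$551.34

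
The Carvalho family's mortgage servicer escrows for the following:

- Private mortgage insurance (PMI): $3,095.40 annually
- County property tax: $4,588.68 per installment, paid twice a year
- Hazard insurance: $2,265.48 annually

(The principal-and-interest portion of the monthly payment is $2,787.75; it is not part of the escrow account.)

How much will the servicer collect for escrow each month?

Private mortgage insurance (PMI) — $3,095.40
County property tax — $4,588.68 × 2 = $9,177.36
Hazard insurance — $2,265.48
Annual escrow total = $3,095.40 + $9,177.36 + $2,265.48 = $14,538.24
Per month = $14,538.24 / 12 = $1,211.52

$1,211.52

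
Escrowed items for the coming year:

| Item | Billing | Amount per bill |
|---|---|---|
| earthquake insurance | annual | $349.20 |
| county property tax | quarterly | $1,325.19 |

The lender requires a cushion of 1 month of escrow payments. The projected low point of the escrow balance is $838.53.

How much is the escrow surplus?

$367.70

Earthquake insurance: $349.20 annually
County property tax: $1,325.19 × 4 = $5,300.76 annually
Annual escrow total = $5,649.96
Monthly escrow = $5,649.96 ÷ 12 = $470.83
Cushion = 1 × $470.83 = $470.83
Surplus = $838.53 − $470.83 = $367.70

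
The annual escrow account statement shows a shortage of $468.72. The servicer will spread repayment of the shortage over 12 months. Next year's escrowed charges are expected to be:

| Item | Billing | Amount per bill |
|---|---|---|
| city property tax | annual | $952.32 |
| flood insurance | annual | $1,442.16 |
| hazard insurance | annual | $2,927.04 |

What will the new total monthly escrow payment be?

$482.52

City property tax = $952.32/yr
Flood insurance = $1,442.16/yr
Hazard insurance = $2,927.04/yr
Total annual escrow = $952.32 + $1,442.16 + $2,927.04 = $5,321.52
Base monthly escrow = $5,321.52 / 12 = $443.46
Shortage spread = $468.72 ÷ 12 = $39.06/mo
Adjusted monthly = $443.46 + $39.06 = $482.52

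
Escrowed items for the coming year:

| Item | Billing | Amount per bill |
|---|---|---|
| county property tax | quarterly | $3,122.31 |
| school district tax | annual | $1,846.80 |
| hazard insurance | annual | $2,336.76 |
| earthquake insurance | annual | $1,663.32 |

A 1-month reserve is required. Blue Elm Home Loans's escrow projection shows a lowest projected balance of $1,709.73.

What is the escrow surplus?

County property tax = $3,122.31 × 4 = $12,489.24
School district tax = $1,846.80
Hazard insurance = $2,336.76
Earthquake insurance = $1,663.32
Total annual escrow = $12,489.24 + $1,846.80 + $2,336.76 + $1,663.32 = $18,336.12
Monthly escrow = $18,336.12 ÷ 12 = $1,528.01
Required reserve = 1 × $1,528.01 = $1,528.01
Excess over cushion: $1,709.73 − $1,528.01 = $181.72

$181.72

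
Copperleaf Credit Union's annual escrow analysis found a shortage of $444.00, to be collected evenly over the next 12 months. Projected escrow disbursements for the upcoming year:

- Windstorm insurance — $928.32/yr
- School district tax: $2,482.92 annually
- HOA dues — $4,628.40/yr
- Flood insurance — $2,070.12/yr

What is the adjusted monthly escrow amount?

Windstorm insurance: $928.32 annually
School district tax: $2,482.92 annually
HOA dues: $4,628.40 annually
Flood insurance: $2,070.12 annually
Total annual escrow = $928.32 + $2,482.92 + $4,628.40 + $2,070.12 = $10,109.76
Monthly = $10,109.76 / 12 = $842.48
Shortage spread = $444.00 ÷ 12 = $37.00/mo
New monthly escrow = $842.48 + $37.00 = $879.48

$879.48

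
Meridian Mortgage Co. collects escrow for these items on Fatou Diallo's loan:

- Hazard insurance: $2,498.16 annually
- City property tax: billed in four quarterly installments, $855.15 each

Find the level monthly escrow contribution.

$493.23

Hazard insurance: $2,498.16
City property tax: $855.15 × 4 = $3,420.60
Total annual escrow = $2,498.16 + $3,420.60 = $5,918.76
Base monthly escrow = $5,918.76 / 12 = $493.23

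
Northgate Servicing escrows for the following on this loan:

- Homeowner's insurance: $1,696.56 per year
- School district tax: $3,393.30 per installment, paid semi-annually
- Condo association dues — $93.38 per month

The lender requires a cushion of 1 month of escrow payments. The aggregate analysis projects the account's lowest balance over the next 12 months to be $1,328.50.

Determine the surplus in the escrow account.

$528.19

Homeowner's insurance: $1,696.56 annually
School district tax: $3,393.30 × 2 = $6,786.60 annually
Condo association dues: $93.38 × 12 = $1,120.56 annually
Combined annual = $1,696.56 + $6,786.60 + $1,120.56 = $9,603.72
Per month = $9,603.72 / 12 = $800.31
Required cushion = 1 × $800.31 = $800.31
Excess over cushion: $1,328.50 − $800.31 = $528.19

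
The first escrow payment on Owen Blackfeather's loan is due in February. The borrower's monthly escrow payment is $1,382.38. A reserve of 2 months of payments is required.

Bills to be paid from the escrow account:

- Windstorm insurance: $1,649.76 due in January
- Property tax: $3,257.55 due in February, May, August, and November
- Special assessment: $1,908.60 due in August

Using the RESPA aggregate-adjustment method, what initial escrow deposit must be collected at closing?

Cushion = 2 × $1,382.38 = $2,764.76
Trial balance (start $0, +$1,382.38 each month, − disbursements):
  Feb: +$1,382.38 − $3,257.55 → -$1,875.17
  Mar: +$1,382.38 → -$492.79
  Apr: +$1,382.38 → $889.59
  May: +$1,382.38 − $3,257.55 → -$985.58
  Jun: +$1,382.38 → $396.80
  Jul: +$1,382.38 → $1,779.18
  Aug: +$1,382.38 − $5,166.15 → -$2,004.59
  Sep: +$1,382.38 → -$622.21
  Oct: +$1,382.38 → $760.17
  Nov: +$1,382.38 − $3,257.55 → -$1,115.00
  Dec: +$1,382.38 → $267.38
  Jan: +$1,382.38 − $1,649.76 → $0.00
Lowest trial balance = -$2,004.59 (Aug)
Initial deposit = cushion − low point = $2,764.76 − (-$2,004.59) = $4,769.35

$4,769.35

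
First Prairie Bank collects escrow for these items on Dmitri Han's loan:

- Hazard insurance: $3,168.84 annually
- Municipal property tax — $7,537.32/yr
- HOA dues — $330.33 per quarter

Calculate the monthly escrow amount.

Hazard insurance — $3,168.84/yr
Municipal property tax — $7,537.32/yr
HOA dues — $330.33 × 4 = $1,321.32/yr
Combined annual = $3,168.84 + $7,537.32 + $1,321.32 = $12,027.48
Monthly escrow = $12,027.48 ÷ 12 = $1,002.29

$1,002.29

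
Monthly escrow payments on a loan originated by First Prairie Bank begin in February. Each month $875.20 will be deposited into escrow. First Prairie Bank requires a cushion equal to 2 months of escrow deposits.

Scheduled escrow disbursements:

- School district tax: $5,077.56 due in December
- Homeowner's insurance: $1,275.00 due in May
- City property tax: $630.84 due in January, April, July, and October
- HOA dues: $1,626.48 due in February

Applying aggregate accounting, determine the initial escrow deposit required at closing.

$2,501.68

Cushion = 2 × $875.20 = $1,750.40
Trial balance (start $0, +$875.20 each month, − disbursements):
  Feb: +$875.20 − $1,626.48 → -$751.28
  Mar: +$875.20 → $123.92
  Apr: +$875.20 − $630.84 → $368.28
  May: +$875.20 − $1,275.00 → -$31.52
  Jun: +$875.20 → $843.68
  Jul: +$875.20 − $630.84 → $1,088.04
  Aug: +$875.20 → $1,963.24
  Sep: +$875.20 → $2,838.44
  Oct: +$875.20 − $630.84 → $3,082.80
  Nov: +$875.20 → $3,958.00
  Dec: +$875.20 − $5,077.56 → -$244.36
  Jan: +$875.20 − $630.84 → $0.00
Lowest trial balance = -$751.28 (Feb)
Initial deposit = cushion − low point = $1,750.40 − (-$751.28) = $2,501.68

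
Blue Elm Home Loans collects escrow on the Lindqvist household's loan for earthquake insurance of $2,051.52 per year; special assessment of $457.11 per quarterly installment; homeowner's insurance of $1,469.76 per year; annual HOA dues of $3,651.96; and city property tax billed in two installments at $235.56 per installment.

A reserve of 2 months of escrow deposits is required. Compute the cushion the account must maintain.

Earthquake insurance = $2,051.52
Special assessment = $457.11 × 4 = $1,828.44
Homeowner's insurance = $1,469.76
HOA dues = $3,651.96
City property tax = $235.56 × 2 = $471.12
Yearly total = $2,051.52 + $1,828.44 + $1,469.76 + $3,651.96 + $471.12 = $9,472.80
Per month = $9,472.80 ÷ 12 = $789.40
Cushion = 2 × $789.40 = $1,578.80

$1,578.80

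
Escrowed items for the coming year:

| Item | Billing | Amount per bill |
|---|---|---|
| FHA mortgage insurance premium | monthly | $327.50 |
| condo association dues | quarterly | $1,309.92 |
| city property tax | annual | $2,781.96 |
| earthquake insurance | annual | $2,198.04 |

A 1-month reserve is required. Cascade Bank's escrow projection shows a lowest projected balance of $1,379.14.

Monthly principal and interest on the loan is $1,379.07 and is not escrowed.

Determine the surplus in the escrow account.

$200.00

FHA mortgage insurance premium: $327.50 × 12 = $3,930.00 annually
Condo association dues: $1,309.92 × 4 = $5,239.68 annually
City property tax: $2,781.96 annually
Earthquake insurance: $2,198.04 annually
Total annual escrow = $3,930.00 + $5,239.68 + $2,781.96 + $2,198.04 = $14,149.68
Monthly escrow = $14,149.68 / 12 = $1,179.14
Required reserve = 1 × $1,179.14 = $1,179.14
Surplus = $1,379.14 − $1,179.14 = $200.00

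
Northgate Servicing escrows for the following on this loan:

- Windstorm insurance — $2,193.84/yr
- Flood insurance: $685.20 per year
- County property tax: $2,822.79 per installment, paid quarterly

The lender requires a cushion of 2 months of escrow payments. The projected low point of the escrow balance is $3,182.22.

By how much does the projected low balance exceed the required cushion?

$820.52

Windstorm insurance = $2,193.84/yr
Flood insurance = $685.20/yr
County property tax = $2,822.79 × 4 = $11,291.16/yr
Yearly total = $2,193.84 + $685.20 + $11,291.16 = $14,170.20
Monthly escrow = $14,170.20 / 12 = $1,180.85
Required reserve = 2 × $1,180.85 = $2,361.70
Excess over cushion: $3,182.22 − $2,361.70 = $820.52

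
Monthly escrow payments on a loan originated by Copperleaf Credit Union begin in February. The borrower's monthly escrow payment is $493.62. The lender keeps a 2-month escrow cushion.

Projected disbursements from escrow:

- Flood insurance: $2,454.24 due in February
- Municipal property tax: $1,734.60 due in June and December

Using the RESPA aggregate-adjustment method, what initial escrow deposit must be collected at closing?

Cushion = 2 × $493.62 = $987.24
Trial balance (start $0, +$493.62 each month, − disbursements):
  Feb: +$493.62 − $2,454.24 → -$1,960.62
  Mar: +$493.62 → -$1,467.00
  Apr: +$493.62 → -$973.38
  May: +$493.62 → -$479.76
  Jun: +$493.62 − $1,734.60 → -$1,720.74
  Jul: +$493.62 → -$1,227.12
  Aug: +$493.62 → -$733.50
  Sep: +$493.62 → -$239.88
  Oct: +$493.62 → $253.74
  Nov: +$493.62 → $747.36
  Dec: +$493.62 − $1,734.60 → -$493.62
  Jan: +$493.62 → $0.00
Lowest trial balance = -$1,960.62 (Feb)
Initial deposit = cushion − low point = $987.24 − (-$1,960.62) = $2,947.86

$2,947.86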